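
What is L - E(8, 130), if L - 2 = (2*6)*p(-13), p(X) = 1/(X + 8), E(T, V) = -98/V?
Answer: 23/65 ≈ 0.35385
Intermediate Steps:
p(X) = 1/(8 + X)
L = -⅖ (L = 2 + (2*6)/(8 - 13) = 2 + 12/(-5) = 2 + 12*(-⅕) = 2 - 12/5 = -⅖ ≈ -0.40000)
L - E(8, 130) = -⅖ - (-98)/130 = -⅖ - 1*(-49/65) = -⅖ + 49/65 = 23/65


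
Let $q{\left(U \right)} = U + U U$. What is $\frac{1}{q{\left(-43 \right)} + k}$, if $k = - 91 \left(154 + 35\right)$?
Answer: $- \frac{1}{15393} \approx -6.4965 \cdot 10^{-5}$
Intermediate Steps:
$q{\left(U \right)} = U + U^{2}$
$k = -17199$ ($k = \left(-91\right) 189 = -17199$)
$\frac{1}{q{\left(-43 \right)} + k} = \frac{1}{- 43 \left(1 - 43\right) - 17199} = \frac{1}{\left(-43\right) \left(-42\right) - 17199} = \frac{1}{1806 - 17199} = \frac{1}{-15393} = - \frac{1}{15393}$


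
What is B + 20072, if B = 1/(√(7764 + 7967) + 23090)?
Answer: 10701032933658/533132369 - √15731/533132369 ≈ 20072.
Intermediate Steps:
B = 1/(23090 + √15731) (B = 1/(√15731 + 23090) = 1/(23090 + √15731) ≈ 4.3075e-5)
B + 20072 = (23090/533132369 - √15731/533132369) + 20072 = 10701032933658/533132369 - √15731/533132369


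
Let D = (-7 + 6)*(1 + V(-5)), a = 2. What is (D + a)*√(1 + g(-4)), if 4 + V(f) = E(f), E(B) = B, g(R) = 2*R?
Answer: 10*I*√7 ≈ 26.458*I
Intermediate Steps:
V(f) = -4 + f
D = 8 (D = (-7 + 6)*(1 + (-4 - 5)) = -(1 - 9) = -1*(-8) = 8)
(D + a)*√(1 + g(-4)) = (8 + 2)*√(1 + 2*(-4)) = 10*√(1 - 8) = 10*√(-7) = 10*(I*√7) = 10*I*√7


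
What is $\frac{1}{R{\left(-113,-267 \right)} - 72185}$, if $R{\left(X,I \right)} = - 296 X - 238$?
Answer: $- \frac{1}{38975} \approx -2.5657 \cdot 10^{-5}$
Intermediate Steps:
$R{\left(X,I \right)} = -238 - 296 X$
$\frac{1}{R{\left(-113,-267 \right)} - 72185} = \frac{1}{\left(-238 - -33448\right) - 72185} = \frac{1}{\left(-238 + 33448\right) - 72185} = \frac{1}{33210 - 72185} = \frac{1}{-38975} = - \frac{1}{38975}$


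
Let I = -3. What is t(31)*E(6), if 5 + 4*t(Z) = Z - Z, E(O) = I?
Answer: 15/4 ≈ 3.7500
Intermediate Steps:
E(O) = -3
t(Z) = -5/4 (t(Z) = -5/4 + (Z - Z)/4 = -5/4 + (1/4)*0 = -5/4 + 0 = -5/4)
t(31)*E(6) = -5/4*(-3) = 15/4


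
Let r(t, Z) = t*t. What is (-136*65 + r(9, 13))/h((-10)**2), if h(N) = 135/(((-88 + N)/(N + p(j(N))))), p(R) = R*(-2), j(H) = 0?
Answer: -8759/1125 ≈ -7.7858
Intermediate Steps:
r(t, Z) = t**2
p(R) = -2*R
h(N) = 135*N/(-88 + N) (h(N) = 135/(((-88 + N)/(N - 2*0))) = 135/(((-88 + N)/(N + 0))) = 135/(((-88 + N)/N)) = 135*(N/(-88 + N)) = 135*N/(-88 + N))
(-136*65 + r(9, 13))/h((-10)**2) = (-136*65 + 9**2)/((135*(-10)**2/(-88 + (-10)**2))) = (-8840 + 81)/((135*100/(-88 + 100))) = -8759/(135*100/12) = -8759/(135*100*(1/12)) = -8759/1125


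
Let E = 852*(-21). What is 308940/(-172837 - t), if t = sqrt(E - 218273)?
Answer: -8899377130/4978810789 + 51490*I*sqrt(236165)/4978810789 ≈ -1.7875 + 0.0050258*I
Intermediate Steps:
E = -17892
t = I*sqrt(236165) (t = sqrt(-17892 - 218273) = sqrt(-236165) = I*sqrt(236165) ≈ 485.97*I)
308940/(-172837 - t) = 308940/(-172837 - I*sqrt(236165))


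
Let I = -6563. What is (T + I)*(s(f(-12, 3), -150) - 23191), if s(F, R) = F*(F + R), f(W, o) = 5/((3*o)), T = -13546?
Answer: 12636468788/27 ≈ 4.6802e+8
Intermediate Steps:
f(W, o) = 5/(3*o) (f(W, o) = 5*(1/(3*o)) = 5/(3*o))
(T + I)*(s(f(-12, 3), -150) - 23191) = (-13546 - 6563)*(((5/3)/3)*((5/3)/3 - 150) - 23191) = -20109*(((5/3)*(⅓))*((5/3)*(⅓) - 150) - 23191) = -20109*(5*(5/9 - 150)/9 - 23191) = -20109*((5/9)*(-1345/9) - 23191) = -20109*(-6725/81 - 23191) = -20109*(-1885196/81) = 12636468788/27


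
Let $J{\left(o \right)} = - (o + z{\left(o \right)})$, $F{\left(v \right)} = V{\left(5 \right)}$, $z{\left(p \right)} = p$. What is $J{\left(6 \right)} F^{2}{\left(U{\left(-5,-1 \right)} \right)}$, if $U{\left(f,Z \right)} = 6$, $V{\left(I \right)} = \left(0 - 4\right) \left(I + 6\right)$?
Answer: $-23232$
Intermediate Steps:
$V{\left(I \right)} = -24 - 4 I$ ($V{\left(I \right)} = - 4 \left(6 + I\right) = -24 - 4 I$)
$F{\left(v \right)} = -44$ ($F{\left(v \right)} = -24 - 20 = -44$)
$J{\left(o \right)} = - 2 o$ ($J{\left(o \right)} = - (o + o) = - 2 o$)
$J{\left(6 \right)} F^{2}{\left(U{\left(-5,-1 \right)} \right)} = \left(-2\right) 6 \left(-44\right)^{2} = \left(-12\right) 1936 = -23232$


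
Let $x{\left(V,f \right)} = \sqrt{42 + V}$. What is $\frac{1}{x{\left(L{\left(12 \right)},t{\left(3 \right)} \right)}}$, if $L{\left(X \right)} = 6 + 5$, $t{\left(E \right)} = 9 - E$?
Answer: $\frac{\sqrt{53}}{53} \approx 0.13736$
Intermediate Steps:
$L{\left(X \right)} = 11$
$\frac{1}{x{\left(L{\left(12 \right)},t{\left(3 \right)} \right)}} = \frac{1}{\sqrt{42 + 11}} = \frac{1}{\sqrt{53}} = \frac{\sqrt{53}}{53}$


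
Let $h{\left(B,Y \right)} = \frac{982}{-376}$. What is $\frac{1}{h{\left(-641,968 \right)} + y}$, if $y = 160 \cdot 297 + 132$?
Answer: $\frac{188}{8958085} \approx 2.0987 \cdot 10^{-5}$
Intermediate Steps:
$h{\left(B,Y \right)} = - \frac{491}{188}$ ($h{\left(B,Y \right)} = 982 \left(- \frac{1}{376}\right) = - \frac{491}{188}$)
$y = 47652$ ($y = 47520 + 132 = 47652$)
$\frac{1}{h{\left(-641,968 \right)} + y} = \frac{1}{- \frac{491}{188} + 47652} = \frac{1}{\frac{8958085}{188}} = \frac{188}{8958085}$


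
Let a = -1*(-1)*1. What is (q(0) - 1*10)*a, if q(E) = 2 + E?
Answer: -8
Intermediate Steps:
a = 1 (a = 1*1 = 1)
(q(0) - 1*10)*a = ((2 + 0) - 1*10)*1 = (2 - 10)*1 = -8*1 = -8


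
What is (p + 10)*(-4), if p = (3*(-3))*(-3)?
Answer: -148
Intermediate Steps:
p = 27 (p = -9*(-3) = 27)
(p + 10)*(-4) = (27 + 10)*(-4) = 37*(-4) = -148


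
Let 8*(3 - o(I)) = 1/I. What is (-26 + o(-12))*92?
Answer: -50761/24 ≈ -2115.0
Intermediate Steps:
o(I) = 3 - 1/(8*I)
(-26 + o(-12))*92 = (-26 + (3 - ⅛/(-12)))*92 = (-26 + (3 - ⅛*(-1/12)))*92 = (-26 + (3 + 1/96))*92 = (-26 + 289/96)*92 = -2207/96*92 = -50761/24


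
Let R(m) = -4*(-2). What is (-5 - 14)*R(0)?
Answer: -152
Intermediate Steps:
R(m) = 8
(-5 - 14)*R(0) = (-5 - 14)*8 = -19*8 = -152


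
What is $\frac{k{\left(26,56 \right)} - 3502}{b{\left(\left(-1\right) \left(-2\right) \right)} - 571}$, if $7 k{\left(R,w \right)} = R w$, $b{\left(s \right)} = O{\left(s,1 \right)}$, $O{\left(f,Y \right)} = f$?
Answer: $\frac{3294}{569} \approx 5.7891$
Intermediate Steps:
$b{\left(s \right)} = s$
$k{\left(R,w \right)} = \frac{R w}{7}$
$\frac{k{\left(26,56 \right)} - 3502}{b{\left(\left(-1\right) \left(-2\right) \right)} - 571} = \frac{\frac{1}{7} \cdot 26 \cdot 56 - 3502}{\left(-1\right) \left(-2\right) - 571} = \frac{208 - 3502}{2 - 571} = - \frac{3294}{-569} = \left(-3294\right) \left(- \frac{1}{569}\right) = \frac{3294}{569}$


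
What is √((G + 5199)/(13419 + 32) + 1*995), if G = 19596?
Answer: 2*√45089567885/13451 ≈ 31.573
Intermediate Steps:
√((G + 5199)/(13419 + 32) + 1*995) = √((19596 + 5199)/(13419 + 32) + 1*995) = √(24795/13451 + 995) = √(13408540/13451) = 2*√45089567885/13451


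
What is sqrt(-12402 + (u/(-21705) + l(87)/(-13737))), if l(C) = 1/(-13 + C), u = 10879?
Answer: I*sqrt(670862606714332761691470)/7354652430 ≈ 111.37*I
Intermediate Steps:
sqrt(-12402 + (u/(-21705) + l(87)/(-13737))) = sqrt(-12402 + (10879/(-21705) + 1/((-13 + 87)*(-13737)))) = sqrt(-12402 + (10879*(-1/21705) - 1/13737/74)) = sqrt(-12402 + (-10879/21705 + (1/74)*(-1/13737))) = sqrt(-12402 + (-10879/21705 - 1/1016538)) = sqrt(-12402 - 3686312869/7354652430) = sqrt(-91216085749729/7354652430) = I*sqrt(670862606714332761691470)/7354652430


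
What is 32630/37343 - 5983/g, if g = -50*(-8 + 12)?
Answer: 229949169/7468600 ≈ 30.789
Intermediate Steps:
g = -200 (g = -50*4 = -200)
32630/37343 - 5983/g = 32630/37343 - 5983/(-200) = 32630*(1/37343) - 5983*(-1/200) = 32630/37343 + 5983/200 = 229949169/7468600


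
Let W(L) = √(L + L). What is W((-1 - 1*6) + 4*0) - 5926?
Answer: -5926 + I*√14 ≈ -5926.0 + 3.7417*I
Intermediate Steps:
W(L) = √2*√L (W(L) = √(2*L) = √2*√L)
W((-1 - 1*6) + 4*0) - 5926 = √2*√((-1 - 1*6) + 4*0) - 5926 = √2*√((-1 - 6) + 0) - 5926 = √2*√(-7 + 0) - 5926 = √2*√(-7) - 5926 = √2*(I*√7) - 5926 = I*√14 - 5926 = -5926 + I*√14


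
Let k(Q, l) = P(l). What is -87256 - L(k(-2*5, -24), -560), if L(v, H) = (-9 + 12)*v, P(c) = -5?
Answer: -87241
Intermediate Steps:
k(Q, l) = -5
L(v, H) = 3*v
-87256 - L(k(-2*5, -24), -560) = -87256 - 3*(-5) = -87256 - 1*(-15) = -87256 + 15 = -87241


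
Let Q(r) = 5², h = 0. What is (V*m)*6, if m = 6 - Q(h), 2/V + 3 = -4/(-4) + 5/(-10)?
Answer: 456/5 ≈ 91.200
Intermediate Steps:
V = -⅘ (V = 2/(-3 + (-4/(-4) + 5/(-10))) = 2/(-3 + (-4*(-¼) + 5*(-⅒))) = 2/(-3 + (1 - ½)) = 2/(-3 + ½) = 2/(-5/2) = 2*(-⅖) = -⅘ ≈ -0.80000)
Q(r) = 25
m = -19 (m = 6 - 1*25 = 6 - 25 = -19)
(V*m)*6 = -⅘*(-19)*6 = (76/5)*6 = 456/5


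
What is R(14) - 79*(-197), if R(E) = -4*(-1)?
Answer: 15567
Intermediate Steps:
R(E) = 4
R(14) - 79*(-197) = 4 - 79*(-197) = 4 + 15563 = 15567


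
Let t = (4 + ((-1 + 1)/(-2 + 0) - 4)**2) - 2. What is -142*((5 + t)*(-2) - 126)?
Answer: 24424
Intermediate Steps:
t = 18 (t = (4 + (0/(-2) - 4)**2) - 2 = (4 + (0*(-1/2) - 4)**2) - 2 = (4 + (0 - 4)**2) - 2 = (4 + (-4)**2) - 2 = (4 + 16) - 2 = 20 - 2 = 18)
-142*((5 + t)*(-2) - 126) = -142*((5 + 18)*(-2) - 126) = -142*(23*(-2) - 126) = -142*(-46 - 126) = -142*(-172) = 24424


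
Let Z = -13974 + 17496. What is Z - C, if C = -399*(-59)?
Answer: -20019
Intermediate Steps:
Z = 3522
C = 23541
Z - C = 3522 - 1*23541 = 3522 - 23541 = -20019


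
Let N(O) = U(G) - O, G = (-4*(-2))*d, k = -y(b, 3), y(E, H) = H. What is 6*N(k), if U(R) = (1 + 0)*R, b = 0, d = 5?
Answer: 258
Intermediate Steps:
k = -3 (k = -1*3 = -3)
G = 40 (G = -4*(-2)*5 = 8*5 = 40)
U(R) = R (U(R) = 1*R = R)
N(O) = 40 - O
6*N(k) = 6*(40 - 1*(-3)) = 6*(40 + 3) = 6*43 = 258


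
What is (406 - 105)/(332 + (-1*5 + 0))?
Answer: 301/327 ≈ 0.92049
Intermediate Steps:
(406 - 105)/(332 + (-1*5 + 0)) = 301/(332 + (-5 + 0)) = 301/(332 - 5) = 301/327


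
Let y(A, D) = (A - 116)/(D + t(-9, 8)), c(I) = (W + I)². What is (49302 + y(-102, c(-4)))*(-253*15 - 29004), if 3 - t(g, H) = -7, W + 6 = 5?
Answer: -56589820248/35 ≈ -1.6169e+9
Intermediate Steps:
W = -1 (W = -6 + 5 = -1)
t(g, H) = 10 (t(g, H) = 3 - 1*(-7) = 3 + 7 = 10)
c(I) = (-1 + I)²
y(A, D) = (-116 + A)/(10 + D) (y(A, D) = (A - 116)/(D + 10) = (-116 + A)/(10 + D))
(49302 + y(-102, c(-4)))*(-253*15 - 29004) = (49302 + (-116 - 102)/(10 + (-1 - 4)²))*(-253*15 - 29004) = (49302 - 218/(10 + (-5)²))*(-3795 - 29004) = (49302 - 218/(10 + 25))*(-32799) = (49302 - 218/35)*(-32799) = (1725352/35)*(-32799) = -56589820248/35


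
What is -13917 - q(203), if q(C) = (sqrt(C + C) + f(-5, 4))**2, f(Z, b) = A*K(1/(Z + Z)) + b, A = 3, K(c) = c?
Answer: -1433669/100 - 37*sqrt(406)/5 ≈ -14486.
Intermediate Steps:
f(Z, b) = b + 3/(2*Z) (f(Z, b) = 3/(Z + Z) + b = 3/((2*Z)) + b = 3*(1/(2*Z)) + b = 3/(2*Z) + b = b + 3/(2*Z))
q(C) = (37/10 + sqrt(2)*sqrt(C))**2 (q(C) = (sqrt(C + C) + (4 + (3/2)/(-5)))**2 = (sqrt(2*C) + (4 + (3/2)*(-1/5)))**2 = (sqrt(2)*sqrt(C) + (4 - 3/10))**2 = (sqrt(2)*sqrt(C) + 37/10)**2 = (37/10 + sqrt(2)*sqrt(C))**2)
-13917 - q(203) = -13917 - (37 + 10*sqrt(2)*sqrt(203))**2/100 = -13917 - (37 + 10*sqrt(406))**2/100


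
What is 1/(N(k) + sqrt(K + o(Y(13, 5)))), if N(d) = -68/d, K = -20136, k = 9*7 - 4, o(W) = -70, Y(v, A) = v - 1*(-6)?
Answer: -2006/35170855 - 3481*I*sqrt(20206)/70341710 ≈ -5.7036e-5 - 0.0070345*I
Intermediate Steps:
Y(v, A) = 6 + v (Y(v, A) = v + 6 = 6 + v)
k = 59 (k = 63 - 4 = 59)
1/(N(k) + sqrt(K + o(Y(13, 5)))) = 1/(-68/59 + sqrt(-20136 - 70)) = 1/(-68*1/59 + sqrt(-20206)) = 1/(-68/59 + I*sqrt(20206))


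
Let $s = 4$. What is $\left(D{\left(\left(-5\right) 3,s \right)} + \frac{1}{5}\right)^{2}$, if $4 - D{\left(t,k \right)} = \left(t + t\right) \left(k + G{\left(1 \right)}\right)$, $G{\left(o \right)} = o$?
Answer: $\frac{594441}{25} \approx 23778.0$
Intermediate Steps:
$D{\left(t,k \right)} = 4 - 2 t \left(1 + k\right)$ ($D{\left(t,k \right)} = 4 - \left(t + t\right) \left(k + 1\right) = 4 - 2 t \left(1 + k\right)$)
$\left(D{\left(\left(-5\right) 3,s \right)} + \frac{1}{5}\right)^{2} = \left(\left(4 - 2 \left(\left(-5\right) 3\right) - 8 \left(\left(-5\right) 3\right)\right) + \frac{1}{5}\right)^{2} = \left(\left(4 - -30 - 8 \left(-15\right)\right) + \frac{1}{5}\right)^{2} = \left(\left(4 + 30 + 120\right) + \frac{1}{5}\right)^{2} = \left(154 + \frac{1}{5}\right)^{2} = \left(\frac{771}{5}\right)^{2} = \frac{594441}{25}$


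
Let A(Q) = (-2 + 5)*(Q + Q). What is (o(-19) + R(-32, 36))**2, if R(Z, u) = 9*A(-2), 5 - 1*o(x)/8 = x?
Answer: 7056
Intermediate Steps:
o(x) = 40 - 8*x
A(Q) = 6*Q (A(Q) = 3*(2*Q) = 6*Q)
R(Z, u) = -108 (R(Z, u) = 9*(6*(-2)) = 9*(-12) = -108)
(o(-19) + R(-32, 36))**2 = ((40 - 8*(-19)) - 108)**2 = ((40 + 152) - 108)**2 = (192 - 108)**2 = 84**2 = 7056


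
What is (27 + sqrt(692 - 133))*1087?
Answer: 29349 + 1087*sqrt(559) ≈ 55049.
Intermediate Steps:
(27 + sqrt(692 - 133))*1087 = (27 + sqrt(559))*1087 = 29349 + 1087*sqrt(559)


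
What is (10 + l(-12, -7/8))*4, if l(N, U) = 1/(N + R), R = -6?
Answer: 358/9 ≈ 39.778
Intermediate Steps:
l(N, U) = 1/(-6 + N) (l(N, U) = 1/(N - 6) = 1/(-6 + N))
(10 + l(-12, -7/8))*4 = (10 + 1/(-6 - 12))*4 = (10 + 1/(-18))*4 = (10 - 1/18)*4 = (179/18)*4 = 358/9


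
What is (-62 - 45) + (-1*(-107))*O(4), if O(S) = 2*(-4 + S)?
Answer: -107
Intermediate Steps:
O(S) = -8 + 2*S
(-62 - 45) + (-1*(-107))*O(4) = (-62 - 45) + (-1*(-107))*(-8 + 2*4) = -107 + 107*(-8 + 8) = -107 + 107*0 = -107 + 0 = -107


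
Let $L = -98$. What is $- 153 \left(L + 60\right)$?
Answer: $5814$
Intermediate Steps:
$- 153 \left(L + 60\right) = - 153 \left(-98 + 60\right) = \left(-153\right) \left(-38\right) = 5814$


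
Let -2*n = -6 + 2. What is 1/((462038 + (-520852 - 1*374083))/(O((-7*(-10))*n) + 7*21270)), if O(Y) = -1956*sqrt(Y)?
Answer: -49630/144299 + 1304*sqrt(35)/144299 ≈ -0.29048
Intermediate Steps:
n = 2 (n = -(-6 + 2)/2 = -1/2*(-4) = 2)
1/((462038 + (-520852 - 1*374083))/(O((-7*(-10))*n) + 7*21270)) = 1/((462038 + (-520852 - 1*374083))/(-1956*sqrt(2)*sqrt(70) + 7*21270)) = 1/((462038 + (-520852 - 374083))/(-1956*2*sqrt(35) + 148890)) = 1/((462038 - 894935)/(-3912*sqrt(35) + 148890)) = 1/(-432897/(-3912*sqrt(35) + 148890)) = 1/(-432897/(148890 - 3912*sqrt(35))) = -49630/144299 + 1304*sqrt(35)/144299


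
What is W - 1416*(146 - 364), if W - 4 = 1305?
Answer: 309997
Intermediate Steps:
W = 1309 (W = 4 + 1305 = 1309)
W - 1416*(146 - 364) = 1309 - 1416*(146 - 364) = 1309 - 1416*(-218) = 1309 + 308688 = 309997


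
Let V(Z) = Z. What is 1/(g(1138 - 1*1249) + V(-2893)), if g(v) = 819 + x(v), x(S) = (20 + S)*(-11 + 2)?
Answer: -1/1255 ≈ -0.00079681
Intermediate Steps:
x(S) = -180 - 9*S (x(S) = (20 + S)*(-9) = -180 - 9*S)
g(v) = 639 - 9*v (g(v) = 819 + (-180 - 9*v) = 639 - 9*v)
1/(g(1138 - 1*1249) + V(-2893)) = 1/((639 - 9*(1138 - 1*1249)) - 2893) = 1/((639 - 9*(1138 - 1249)) - 2893) = 1/((639 - 9*(-111)) - 2893) = 1/((639 + 999) - 2893) = 1/(1638 - 2893) = 1/(-1255) = -1/1255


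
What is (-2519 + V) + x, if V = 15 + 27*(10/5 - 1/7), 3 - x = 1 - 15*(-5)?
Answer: -17688/7 ≈ -2526.9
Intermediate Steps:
x = -73 (x = 3 - (1 - 15*(-5)) = 3 - (1 + 75) = 3 - 1*76 = 3 - 76 = -73)
V = 456/7 (V = 15 + 27*(10*(⅕) - 1*⅐) = 15 + 27*(2 - ⅐) = 15 + 27*(13/7) = 15 + 351/7 = 456/7 ≈ 65.143)
(-2519 + V) + x = (-2519 + 456/7) - 73 = -17177/7 - 73 = -17688/7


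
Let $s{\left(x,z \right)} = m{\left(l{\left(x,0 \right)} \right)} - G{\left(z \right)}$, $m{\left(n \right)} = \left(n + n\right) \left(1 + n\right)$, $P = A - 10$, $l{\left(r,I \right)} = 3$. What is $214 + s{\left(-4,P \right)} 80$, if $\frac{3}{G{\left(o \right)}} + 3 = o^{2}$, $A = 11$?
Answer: $2254$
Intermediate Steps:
$P = 1$ ($P = 11 - 10 = 1$)
$m{\left(n \right)} = 2 n \left(1 + n\right)$
$G{\left(o \right)} = \frac{3}{-3 + o^{2}}$
$s{\left(x,z \right)} = 24 - \frac{3}{-3 + z^{2}}$ ($s{\left(x,z \right)} = 2 \cdot 3 \left(1 + 3\right) - \frac{3}{-3 + z^{2}} = 2 \cdot 3 \cdot 4 - \frac{3}{-3 + z^{2}} = 24 - \frac{3}{-3 + z^{2}}$)
$214 + s{\left(-4,P \right)} 80 = 214 + \frac{3 \left(-25 + 8 \cdot 1^{2}\right)}{-3 + 1^{2}} \cdot 80 = 214 + \frac{3 \left(-25 + 8 \cdot 1\right)}{-3 + 1} \cdot 80 = 214 + \frac{3 \left(-25 + 8\right)}{-2} \cdot 80 = 214 + 3 \left(- \frac{1}{2}\right) \left(-17\right) 80 = 214 + \frac{51}{2} \cdot 80 = 214 + 2040 = 2254$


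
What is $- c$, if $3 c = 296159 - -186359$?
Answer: $- \frac{482518}{3} \approx -1.6084 \cdot 10^{5}$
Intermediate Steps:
$c = \frac{482518}{3}$ ($c = \frac{296159 - -186359}{3} = \frac{296159 + 186359}{3} = \frac{1}{3} \cdot 482518 = \frac{482518}{3} \approx 1.6084 \cdot 10^{5}$)
$- c = \left(-1\right) \frac{482518}{3} = - \frac{482518}{3}$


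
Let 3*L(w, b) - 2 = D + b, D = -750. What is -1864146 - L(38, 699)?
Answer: -5592389/3 ≈ -1.8641e+6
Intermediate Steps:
L(w, b) = -748/3 + b/3 (L(w, b) = ⅔ + (-750 + b)/3 = ⅔ + (-250 + b/3) = -748/3 + b/3)
-1864146 - L(38, 699) = -1864146 - (-748/3 + (⅓)*699) = -1864146 - (-748/3 + 233) = -1864146 - 1*(-49/3) = -1864146 + 49/3 = -5592389/3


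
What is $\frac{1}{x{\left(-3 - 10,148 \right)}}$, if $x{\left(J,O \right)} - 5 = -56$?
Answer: $- \frac{1}{51} \approx -0.019608$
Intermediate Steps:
$x{\left(J,O \right)} = -51$ ($x{\left(J,O \right)} = 5 - 56 = -51$)
$\frac{1}{x{\left(-3 - 10,148 \right)}} = \frac{1}{-51} = - \frac{1}{51}$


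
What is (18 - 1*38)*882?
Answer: -17640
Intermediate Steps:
(18 - 1*38)*882 = (18 - 38)*882 = -20*882 = -17640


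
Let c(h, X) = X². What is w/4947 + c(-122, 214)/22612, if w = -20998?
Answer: -62063491/27965391 ≈ -2.2193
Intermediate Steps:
w/4947 + c(-122, 214)/22612 = -20998/4947 + 214²/22612 = -20998*1/4947 + 45796*(1/22612) = -20998/4947 + 11449/5653 = -62063491/27965391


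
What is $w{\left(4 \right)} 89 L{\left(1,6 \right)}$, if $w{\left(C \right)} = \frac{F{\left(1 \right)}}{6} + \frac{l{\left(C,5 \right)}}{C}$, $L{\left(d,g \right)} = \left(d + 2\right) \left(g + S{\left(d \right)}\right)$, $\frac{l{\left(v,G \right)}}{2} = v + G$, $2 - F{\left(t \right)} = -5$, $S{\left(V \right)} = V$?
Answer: $10591$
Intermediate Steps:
$F{\left(t \right)} = 7$ ($F{\left(t \right)} = 2 - -5 = 2 + 5 = 7$)
$l{\left(v,G \right)} = 2 G + 2 v$ ($l{\left(v,G \right)} = 2 \left(v + G\right) = 2 \left(G + v\right) = 2 G + 2 v$)
$L{\left(d,g \right)} = \left(2 + d\right) \left(d + g\right)$ ($L{\left(d,g \right)} = \left(d + 2\right) \left(g + d\right) = \left(2 + d\right) \left(d + g\right)$)
$w{\left(C \right)} = \frac{7}{6} + \frac{10 + 2 C}{C}$ ($w{\left(C \right)} = \frac{7}{6} + \frac{2 \cdot 5 + 2 C}{C} = 7 \cdot \frac{1}{6} + \frac{10 + 2 C}{C} = \frac{7}{6} + \frac{10 + 2 C}{C}$)
$w{\left(4 \right)} 89 L{\left(1,6 \right)} = \left(\frac{19}{6} + \frac{10}{4}\right) 89 \left(1^{2} + 2 \cdot 1 + 2 \cdot 6 + 1 \cdot 6\right) = \left(\frac{19}{6} + 10 \cdot \frac{1}{4}\right) 89 \left(1 + 2 + 12 + 6\right) = \left(\frac{19}{6} + \frac{5}{2}\right) 89 \cdot 21 = \frac{17}{3} \cdot 89 \cdot 21 = \frac{1513}{3} \cdot 21 = 10591$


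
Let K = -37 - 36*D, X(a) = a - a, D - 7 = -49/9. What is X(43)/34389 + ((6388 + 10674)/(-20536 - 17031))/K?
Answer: 17062/3493731 ≈ 0.0048836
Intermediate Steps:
D = 14/9 (D = 7 - 49/9 = 14/9 ≈ 1.5556)
X(a) = 0
K = -93 (K = -37 - 36*14/9 = -37 - 56 = -93)
X(43)/34389 + ((6388 + 10674)/(-20536 - 17031))/K = 0/34389 + ((6388 + 10674)/(-20536 - 17031))/(-93) = 0*(1/34389) + (17062/(-37567))*(-1/93) = 0 + (17062*(-1/37567))*(-1/93) = 0 - 17062/37567*(-1/93) = 0 + 17062/3493731 = 17062/3493731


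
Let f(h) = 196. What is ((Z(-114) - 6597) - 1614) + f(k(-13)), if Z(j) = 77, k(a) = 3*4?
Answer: -7938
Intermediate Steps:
k(a) = 12
((Z(-114) - 6597) - 1614) + f(k(-13)) = ((77 - 6597) - 1614) + 196 = (-6520 - 1614) + 196 = -8134 + 196 = -7938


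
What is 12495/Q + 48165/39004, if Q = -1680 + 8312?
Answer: 201696315/64668632 ≈ 3.1189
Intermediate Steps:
Q = 6632
12495/Q + 48165/39004 = 12495/6632 + 48165/39004 = 201696315/64668632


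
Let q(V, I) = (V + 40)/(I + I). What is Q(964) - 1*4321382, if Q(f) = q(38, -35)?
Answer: -151248409/35 ≈ -4.3214e+6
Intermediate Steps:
q(V, I) = (40 + V)/(2*I) (q(V, I) = (40 + V)/((2*I)) = (40 + V)*(1/(2*I)) = (40 + V)/(2*I))
Q(f) = -39/35 (Q(f) = (1/2)*(40 + 38)/(-35) = (1/2)*(-1/35)*78 = -39/35)
Q(964) - 1*4321382 = -39/35 - 1*4321382 = -39/35 - 4321382 = -151248409/35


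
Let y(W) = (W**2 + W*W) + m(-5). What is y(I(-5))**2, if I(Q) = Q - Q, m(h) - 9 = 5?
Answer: 196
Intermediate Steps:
m(h) = 14 (m(h) = 9 + 5 = 14)
I(Q) = 0
y(W) = 14 + 2*W**2 (y(W) = (W**2 + W*W) + 14 = (W**2 + W**2) + 14 = 2*W**2 + 14 = 14 + 2*W**2)
y(I(-5))**2 = (14 + 2*0**2)**2 = (14 + 2*0)**2 = (14 + 0)**2 = 14**2 = 196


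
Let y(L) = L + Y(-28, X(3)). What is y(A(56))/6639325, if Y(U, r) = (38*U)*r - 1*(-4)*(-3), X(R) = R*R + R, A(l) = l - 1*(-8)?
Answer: -1156/603575 ≈ -0.0019153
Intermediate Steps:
A(l) = 8 + l (A(l) = l + 8 = 8 + l)
X(R) = R + R**2 (X(R) = R**2 + R = R + R**2)
Y(U, r) = -12 + 38*U*r (Y(U, r) = 38*U*r + 4*(-3) = 38*U*r - 12 = -12 + 38*U*r)
y(L) = -12780 + L (y(L) = L + (-12 + 38*(-28)*(3*(1 + 3))) = L + (-12 + 38*(-28)*(3*4)) = L + (-12 + 38*(-28)*12) = L + (-12 - 12768) = L - 12780 = -12780 + L)
y(A(56))/6639325 = (-12780 + (8 + 56))/6639325 = (-12780 + 64)*(1/6639325) = -12716*1/6639325 = -1156/603575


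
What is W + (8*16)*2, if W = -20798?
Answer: -20542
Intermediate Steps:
W + (8*16)*2 = -20798 + (8*16)*2 = -20798 + 128*2 = -20798 + 256 = -20542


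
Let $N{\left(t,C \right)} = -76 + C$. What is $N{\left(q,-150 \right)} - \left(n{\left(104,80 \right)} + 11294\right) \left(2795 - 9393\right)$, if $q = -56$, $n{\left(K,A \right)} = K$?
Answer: $75203778$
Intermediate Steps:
$N{\left(q,-150 \right)} - \left(n{\left(104,80 \right)} + 11294\right) \left(2795 - 9393\right) = \left(-76 - 150\right) - \left(104 + 11294\right) \left(2795 - 9393\right) = -226 - 11398 \left(-6598\right) = -226 - -75204004 = -226 + 75204004 = 75203778$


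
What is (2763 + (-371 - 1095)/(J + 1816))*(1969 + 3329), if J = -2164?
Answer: 425160085/29 ≈ 1.4661e+7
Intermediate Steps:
(2763 + (-371 - 1095)/(J + 1816))*(1969 + 3329) = (2763 + (-371 - 1095)/(-2164 + 1816))*(1969 + 3329) = (2763 - 1466/(-348))*5298 = (2763 - 1466*(-1/348))*5298 = (2763 + 733/174)*5298 = (481495/174)*5298 = 425160085/29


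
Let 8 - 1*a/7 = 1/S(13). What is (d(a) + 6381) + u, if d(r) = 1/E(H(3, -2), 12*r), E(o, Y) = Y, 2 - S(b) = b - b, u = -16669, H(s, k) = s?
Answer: -6481439/630 ≈ -10288.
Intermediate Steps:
S(b) = 2 (S(b) = 2 - (b - b) = 2 - 1*0 = 2 + 0 = 2)
a = 105/2 (a = 56 - 7/2 = 105/2 ≈ 52.500)
d(r) = 1/(12*r)
(d(a) + 6381) + u = (1/(12*(105/2)) + 6381) - 16669 = ((1/12)*(2/105) + 6381) - 16669 = (1/630 + 6381) - 16669 = 4020031/630 - 16669 = -6481439/630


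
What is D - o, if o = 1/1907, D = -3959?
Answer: -7549814/1907 ≈ -3959.0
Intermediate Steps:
o = 1/1907 ≈ 0.00052438
D - o = -3959 - 1*1/1907 = -3959 - 1/1907 = -7549814/1907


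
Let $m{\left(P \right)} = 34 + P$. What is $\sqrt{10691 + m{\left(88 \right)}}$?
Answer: $\sqrt{10813} \approx 103.99$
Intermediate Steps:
$\sqrt{10691 + m{\left(88 \right)}} = \sqrt{10691 + \left(34 + 88\right)} = \sqrt{10691 + 122} = \sqrt{10813}$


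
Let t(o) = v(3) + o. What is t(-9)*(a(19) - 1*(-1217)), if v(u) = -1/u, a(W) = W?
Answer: -11536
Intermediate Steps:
t(o) = -⅓ + o (t(o) = -1/3 + o = -1*⅓ + o = -⅓ + o)
t(-9)*(a(19) - 1*(-1217)) = (-⅓ - 9)*(19 - 1*(-1217)) = -28*(19 + 1217)/3 = -28/3*1236 = -11536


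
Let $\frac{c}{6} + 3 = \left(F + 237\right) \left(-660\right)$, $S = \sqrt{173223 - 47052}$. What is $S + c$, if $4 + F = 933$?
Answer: $-4617378 + 3 \sqrt{14019} \approx -4.617 \cdot 10^{6}$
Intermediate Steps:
$F = 929$ ($F = -4 + 933 = 929$)
$S = 3 \sqrt{14019}$ ($S = \sqrt{126171} = 3 \sqrt{14019} \approx 355.21$)
$c = -4617378$ ($c = -18 + 6 \left(929 + 237\right) \left(-660\right) = -18 + 6 \cdot 1166 \left(-660\right) = -18 + 6 \left(-769560\right) = -18 - 4617360 = -4617378$)
$S + c = 3 \sqrt{14019} - 4617378 = -4617378 + 3 \sqrt{14019}$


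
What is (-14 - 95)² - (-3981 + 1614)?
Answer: 14248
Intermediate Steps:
(-14 - 95)² - (-3981 + 1614) = (-109)² - 1*(-2367) = 11881 + 2367 = 14248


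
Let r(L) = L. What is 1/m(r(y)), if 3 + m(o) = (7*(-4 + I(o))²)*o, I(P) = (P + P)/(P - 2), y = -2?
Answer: -1/129 ≈ -0.0077519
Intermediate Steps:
I(P) = 2*P/(-2 + P) (I(P) = (2*P)/(-2 + P) = 2*P/(-2 + P))
m(o) = -3 + 7*o*(-4 + 2*o/(-2 + o))² (m(o) = -3 + (7*(-4 + 2*o/(-2 + o))²)*o = -3 + 7*o*(-4 + 2*o/(-2 + o))²)
1/m(r(y)) = 1/(-3 + 28*(-2)*(4 - 1*(-2))²/(-2 - 2)²) = 1/(-3 + 28*(-2)*(4 + 2)²/(-4)²) = 1/(-3 + 28*(-2)*(1/16)*6²) = 1/(-3 + 28*(-2)*(1/16)*36) = 1/(-3 - 126) = 1/(-129) = -1/129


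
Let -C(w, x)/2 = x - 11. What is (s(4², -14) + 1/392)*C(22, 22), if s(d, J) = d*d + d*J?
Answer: -137995/196 ≈ -704.06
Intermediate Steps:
C(w, x) = 22 - 2*x (C(w, x) = -2*(x - 11) = -2*(-11 + x) = 22 - 2*x)
s(d, J) = d² + J*d
(s(4², -14) + 1/392)*C(22, 22) = (4²*(-14 + 4²) + 1/392)*(22 - 2*22) = (16*(-14 + 16) + 1/392)*(22 - 44) = (16*2 + 1/392)*(-22) = (32 + 1/392)*(-22) = (12545/392)*(-22) = -137995/196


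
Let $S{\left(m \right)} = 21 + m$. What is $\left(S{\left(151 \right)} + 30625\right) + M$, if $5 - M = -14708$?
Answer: $45510$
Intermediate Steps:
$M = 14713$ ($M = 5 - -14708 = 5 + 14708 = 14713$)
$\left(S{\left(151 \right)} + 30625\right) + M = \left(\left(21 + 151\right) + 30625\right) + 14713 = \left(172 + 30625\right) + 14713 = 30797 + 14713 = 45510$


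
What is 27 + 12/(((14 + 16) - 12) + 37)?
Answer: 1497/55 ≈ 27.218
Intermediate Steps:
27 + 12/(((14 + 16) - 12) + 37) = 27 + 12/((30 - 12) + 37) = 27 + 12/(18 + 37) = 27 + 12/55 = 1497/55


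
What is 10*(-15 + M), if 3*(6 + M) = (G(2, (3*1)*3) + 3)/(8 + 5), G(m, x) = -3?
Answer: -210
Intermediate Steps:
M = -6 (M = -6 + ((-3 + 3)/(8 + 5))/3 = -6 + (0/13)/3 = -6 + (0*(1/13))/3 = -6 + (1/3)*0 = -6 + 0 = -6)
10*(-15 + M) = 10*(-15 - 6) = 10*(-21) = -210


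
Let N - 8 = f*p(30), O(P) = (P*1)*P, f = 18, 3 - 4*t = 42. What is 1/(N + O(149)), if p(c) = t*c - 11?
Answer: 1/16746 ≈ 5.9716e-5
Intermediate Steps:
t = -39/4 (t = ¾ - ¼*42 = ¾ - 21/2 = -39/4 ≈ -9.7500)
O(P) = P² (O(P) = P*P = P²)
p(c) = -11 - 39*c/4 (p(c) = -39*c/4 - 11 = -11 - 39*c/4)
N = -5455 (N = 8 + 18*(-11 - 39/4*30) = 8 + 18*(-11 - 585/2) = 8 + 18*(-607/2) = 8 - 5463 = -5455)
1/(N + O(149)) = 1/(-5455 + 149²) = 1/(-5455 + 22201) = 1/16746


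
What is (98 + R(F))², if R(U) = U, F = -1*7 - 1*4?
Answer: 7569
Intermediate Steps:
F = -11 (F = -7 - 4 = -11)
(98 + R(F))² = (98 - 11)² = 87² = 7569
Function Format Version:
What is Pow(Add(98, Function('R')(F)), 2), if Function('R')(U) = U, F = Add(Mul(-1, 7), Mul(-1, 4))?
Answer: 7569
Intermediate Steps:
F = -11 (F = Add(-7, -4) = -11)
Pow(Add(98, Function('R')(F)), 2) = Pow(Add(98, -11), 2) = Pow(87, 2) = 7569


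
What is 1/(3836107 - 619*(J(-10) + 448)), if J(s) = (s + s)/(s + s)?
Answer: 1/3558176 ≈ 2.8104e-7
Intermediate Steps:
J(s) = 1 (J(s) = (2*s)/((2*s)) = (2*s)*(1/(2*s)) = 1)
1/(3836107 - 619*(J(-10) + 448)) = 1/(3836107 - 619*(1 + 448)) = 1/(3836107 - 619*449) = 1/(3836107 - 277931) = 1/3558176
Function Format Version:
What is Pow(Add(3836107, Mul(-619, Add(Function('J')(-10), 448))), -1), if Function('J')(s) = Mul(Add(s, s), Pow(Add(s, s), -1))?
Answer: Rational(1, 3558176) ≈ 2.8104e-7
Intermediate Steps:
Function('J')(s) = 1 (Function('J')(s) = Mul(Mul(2, s), Pow(Mul(2, s), -1)) = Mul(Mul(2, s), Mul(Rational(1, 2), Pow(s, -1))) = 1)
Pow(Add(3836107, Mul(-619, Add(Function('J')(-10), 448))), -1) = Pow(Add(3836107, Mul(-619, Add(1, 448))), -1) = Pow(Add(3836107, Mul(-619, 449)), -1) = Pow(Add(3836107, -277931), -1) = Pow(3558176, -1) = Rational(1, 3558176)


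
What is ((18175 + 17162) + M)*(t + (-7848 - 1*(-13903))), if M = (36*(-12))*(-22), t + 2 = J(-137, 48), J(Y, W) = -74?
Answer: 268104339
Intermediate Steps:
t = -76 (t = -2 - 74 = -76)
M = 9504 (M = -432*(-22) = 9504)
((18175 + 17162) + M)*(t + (-7848 - 1*(-13903))) = ((18175 + 17162) + 9504)*(-76 + (-7848 - 1*(-13903))) = (35337 + 9504)*(-76 + (-7848 + 13903)) = 44841*(-76 + 6055) = 44841*5979 = 268104339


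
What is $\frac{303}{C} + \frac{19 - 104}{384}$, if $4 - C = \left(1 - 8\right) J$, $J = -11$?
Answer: $- \frac{122557}{28032} \approx -4.372$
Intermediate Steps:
$C = -73$ ($C = 4 - \left(1 - 8\right) \left(-11\right) = 4 - \left(-7\right) \left(-11\right) = 4 - 77 = -73$)
$\frac{303}{C} + \frac{19 - 104}{384} = \frac{303}{-73} + \frac{19 - 104}{384} = 303 \left(- \frac{1}{73}\right) + \left(19 - 104\right) \frac{1}{384} = - \frac{303}{73} - \frac{85}{384} = - \frac{122557}{28032}$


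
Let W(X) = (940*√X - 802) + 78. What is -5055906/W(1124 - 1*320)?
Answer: -457559493/88736278 - 594068955*√201/44368139 ≈ -194.99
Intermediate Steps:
W(X) = -724 + 940*√X (W(X) = (-802 + 940*√X) + 78 = -724 + 940*√X)
-5055906/W(1124 - 1*320) = -5055906/(-724 + 940*√(1124 - 1*320)) = -5055906/(-724 + 940*√(1124 - 320)) = -5055906/(-724 + 940*√804) = -5055906/(-724 + 940*(2*√201)) = -5055906/(-724 + 1880*√201)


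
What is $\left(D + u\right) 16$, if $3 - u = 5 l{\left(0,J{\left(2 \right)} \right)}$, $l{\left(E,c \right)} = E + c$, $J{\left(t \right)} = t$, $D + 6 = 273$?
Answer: $4160$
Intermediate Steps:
$D = 267$ ($D = -6 + 273 = 267$)
$u = -7$ ($u = 3 - 5 \left(0 + 2\right) = 3 - 5 \cdot 2 = 3 - 10 = -7$)
$\left(D + u\right) 16 = \left(267 - 7\right) 16 = 260 \cdot 16 = 4160$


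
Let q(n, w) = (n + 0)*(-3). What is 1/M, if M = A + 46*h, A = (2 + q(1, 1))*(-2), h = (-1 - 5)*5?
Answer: -1/1378 ≈ -0.00072569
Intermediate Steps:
h = -30 (h = -6*5 = -30)
q(n, w) = -3*n (q(n, w) = n*(-3) = -3*n)
A = 2 (A = (2 - 3*1)*(-2) = (2 - 3)*(-2) = -1*(-2) = 2)
M = -1378 (M = 2 + 46*(-30) = 2 - 1380 = -1378)
1/M = 1/(-1378) = -1/1378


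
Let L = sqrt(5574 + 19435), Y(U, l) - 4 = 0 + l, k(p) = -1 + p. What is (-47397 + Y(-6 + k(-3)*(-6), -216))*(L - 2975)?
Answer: 141636775 - 47609*sqrt(25009) ≈ 1.3411e+8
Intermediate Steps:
Y(U, l) = 4 + l (Y(U, l) = 4 + (0 + l) = 4 + l)
L = sqrt(25009) ≈ 158.14
(-47397 + Y(-6 + k(-3)*(-6), -216))*(L - 2975) = (-47397 + (4 - 216))*(sqrt(25009) - 2975) = (-47397 - 212)*(-2975 + sqrt(25009)) = -47609*(-2975 + sqrt(25009)) = 141636775 - 47609*sqrt(25009)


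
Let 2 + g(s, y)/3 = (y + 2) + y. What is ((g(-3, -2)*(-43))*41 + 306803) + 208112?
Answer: 536071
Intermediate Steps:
g(s, y) = 6*y (g(s, y) = -6 + 3*((y + 2) + y) = -6 + 3*((2 + y) + y) = -6 + 3*(2 + 2*y) = -6 + (6 + 6*y) = 6*y)
((g(-3, -2)*(-43))*41 + 306803) + 208112 = (((6*(-2))*(-43))*41 + 306803) + 208112 = (-12*(-43)*41 + 306803) + 208112 = (516*41 + 306803) + 208112 = (21156 + 306803) + 208112 = 327959 + 208112 = 536071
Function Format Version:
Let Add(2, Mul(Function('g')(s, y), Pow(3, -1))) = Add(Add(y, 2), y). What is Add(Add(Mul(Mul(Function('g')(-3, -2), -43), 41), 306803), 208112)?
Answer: 536071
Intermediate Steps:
Function('g')(s, y) = Mul(6, y) (Function('g')(s, y) = Add(-6, Mul(3, Add(Add(y, 2), y))) = Add(-6, Mul(3, Add(Add(2, y), y))) = Add(-6, Mul(3, Add(2, Mul(2, y)))) = Add(-6, Add(6, Mul(6, y))) = Mul(6, y))
Add(Add(Mul(Mul(Function('g')(-3, -2), -43), 41), 306803), 208112) = Add(Add(Mul(Mul(Mul(6, -2), -43), 41), 306803), 208112) = Add(Add(Mul(Mul(-12, -43), 41), 306803), 208112) = Add(Add(Mul(516, 41), 306803), 208112) = Add(Add(21156, 306803), 208112) = Add(327959, 208112) = 536071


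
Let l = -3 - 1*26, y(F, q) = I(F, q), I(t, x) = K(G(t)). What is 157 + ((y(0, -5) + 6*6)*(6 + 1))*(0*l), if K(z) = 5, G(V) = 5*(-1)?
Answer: 157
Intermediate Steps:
G(V) = -5
I(t, x) = 5
y(F, q) = 5
l = -29 (l = -3 - 26 = -29)
157 + ((y(0, -5) + 6*6)*(6 + 1))*(0*l) = 157 + ((5 + 6*6)*(6 + 1))*(0*(-29)) = 157 + ((5 + 36)*7)*0 = 157 + (41*7)*0 = 157 + 287*0 = 157 + 0 = 157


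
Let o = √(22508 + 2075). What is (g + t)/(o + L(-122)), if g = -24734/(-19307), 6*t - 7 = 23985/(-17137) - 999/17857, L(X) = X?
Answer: 78171863173721/2818230242245551 + 78171863173721*√24583/343824089553957222 ≈ 0.063386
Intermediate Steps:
o = √24583 ≈ 156.79
t = 1696687855/1836092454 (t = 7/6 + (23985/(-17137) - 999/17857)/6 = 7/6 + (23985*(-1/17137) - 999*1/17857)/6 = 7/6 + (-23985/17137 - 999/17857)/6 = 7/6 + (⅙)*(-445420008/306015409) = 7/6 - 74236668/306015409 = 1696687855/1836092454 ≈ 0.92408)
g = 24734/19307 (g = -24734*(-1)/19307 = -1*(-24734/19307) = 24734/19307 ≈ 1.2811)
(g + t)/(o + L(-122)) = (24734/19307 + 1696687855/1836092454)/(√24583 - 122) = 78171863173721/(35449437009378*(-122 + √24583))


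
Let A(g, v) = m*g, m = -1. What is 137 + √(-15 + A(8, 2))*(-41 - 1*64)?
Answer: 137 - 105*I*√23 ≈ 137.0 - 503.56*I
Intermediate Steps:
A(g, v) = -g
137 + √(-15 + A(8, 2))*(-41 - 1*64) = 137 + √(-15 - 1*8)*(-41 - 1*64) = 137 + √(-15 - 8)*(-41 - 64) = 137 + √(-23)*(-105) = 137 + (I*√23)*(-105) = 137 - 105*I*√23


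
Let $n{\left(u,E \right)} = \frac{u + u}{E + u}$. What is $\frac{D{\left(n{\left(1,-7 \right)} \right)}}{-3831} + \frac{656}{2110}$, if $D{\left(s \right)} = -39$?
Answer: $\frac{432571}{1347235} \approx 0.32108$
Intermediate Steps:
$n{\left(u,E \right)} = \frac{2 u}{E + u}$
$\frac{D{\left(n{\left(1,-7 \right)} \right)}}{-3831} + \frac{656}{2110} = - \frac{39}{-3831} + \frac{656}{2110} = \left(-39\right) \left(- \frac{1}{3831}\right) + 656 \cdot \frac{1}{2110} = \frac{13}{1277} + \frac{328}{1055} = \frac{432571}{1347235}$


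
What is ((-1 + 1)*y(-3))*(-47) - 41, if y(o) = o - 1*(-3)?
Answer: -41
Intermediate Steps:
y(o) = 3 + o (y(o) = o + 3 = 3 + o)
((-1 + 1)*y(-3))*(-47) - 41 = ((-1 + 1)*(3 - 3))*(-47) - 41 = (0*0)*(-47) - 41 = 0*(-47) - 41 = 0 - 41 = -41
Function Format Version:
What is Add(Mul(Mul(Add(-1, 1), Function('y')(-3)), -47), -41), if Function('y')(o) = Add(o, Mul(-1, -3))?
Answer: -41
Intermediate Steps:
Function('y')(o) = Add(3, o) (Function('y')(o) = Add(o, 3) = Add(3, o))
Add(Mul(Mul(Add(-1, 1), Function('y')(-3)), -47), -41) = Add(Mul(Mul(Add(-1, 1), Add(3, -3)), -47), -41) = Add(Mul(Mul(0, 0), -47), -41) = Add(Mul(0, -47), -41) = Add(0, -41) = -41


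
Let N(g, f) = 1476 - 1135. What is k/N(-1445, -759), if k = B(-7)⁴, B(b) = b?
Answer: 2401/341 ≈ 7.0411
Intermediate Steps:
N(g, f) = 341
k = 2401 (k = (-7)⁴ = 2401)
k/N(-1445, -759) = 2401/341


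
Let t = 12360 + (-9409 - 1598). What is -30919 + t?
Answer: -29566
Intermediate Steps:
t = 1353 (t = 12360 - 11007 = 1353)
-30919 + t = -30919 + 1353 = -29566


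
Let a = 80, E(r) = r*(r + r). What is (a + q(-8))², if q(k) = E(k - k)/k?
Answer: 6400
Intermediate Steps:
E(r) = 2*r² (E(r) = r*(2*r) = 2*r²)
q(k) = 0 (q(k) = (2*(k - k)²)/k = (2*0²)/k = (2*0)/k = 0/k = 0)
(a + q(-8))² = (80 + 0)² = 80² = 6400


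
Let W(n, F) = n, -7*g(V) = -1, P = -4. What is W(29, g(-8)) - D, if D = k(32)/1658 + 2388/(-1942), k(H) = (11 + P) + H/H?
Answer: 24329753/804959 ≈ 30.225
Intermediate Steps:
g(V) = 1/7 (g(V) = -1/7*(-1) = 1/7)
k(H) = 8 (k(H) = (11 - 4) + H/H = 7 + 1 = 8)
D = -985942/804959 (D = 8/1658 + 2388/(-1942) = 8*(1/1658) + 2388*(-1/1942) = 4/829 - 1194/971 = -985942/804959 ≈ -1.2248)
W(29, g(-8)) - D = 29 - 1*(-985942/804959) = 29 + 985942/804959 = 24329753/804959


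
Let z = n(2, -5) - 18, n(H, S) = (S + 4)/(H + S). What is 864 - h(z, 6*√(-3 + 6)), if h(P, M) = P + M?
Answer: 2645/3 - 6*√3 ≈ 871.27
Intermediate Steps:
n(H, S) = (4 + S)/(H + S)
z = -53/3 (z = (4 - 5)/(2 - 5) - 18 = -1/(-3) - 18 = -⅓*(-1) - 18 = ⅓ - 18 = -53/3 ≈ -17.667)
h(P, M) = M + P
864 - h(z, 6*√(-3 + 6)) = 864 - (6*√(-3 + 6) - 53/3) = 864 - (6*√3 - 53/3) = 864 - (-53/3 + 6*√3) = 864 + (53/3 - 6*√3) = 2645/3 - 6*√3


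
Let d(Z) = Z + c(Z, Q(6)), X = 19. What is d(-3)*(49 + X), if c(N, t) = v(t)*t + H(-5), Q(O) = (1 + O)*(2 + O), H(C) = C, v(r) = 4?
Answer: 14688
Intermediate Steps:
c(N, t) = -5 + 4*t (c(N, t) = 4*t - 5 = -5 + 4*t)
d(Z) = 219 + Z (d(Z) = Z + (-5 + 4*(2 + 6² + 3*6)) = Z + (-5 + 4*(2 + 36 + 18)) = Z + (-5 + 4*56) = Z + (-5 + 224) = Z + 219 = 219 + Z)
d(-3)*(49 + X) = (219 - 3)*(49 + 19) = 216*68 = 14688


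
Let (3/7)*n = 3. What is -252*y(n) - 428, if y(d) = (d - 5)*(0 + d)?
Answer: -3956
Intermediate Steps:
n = 7 (n = (7/3)*3 = 7)
y(d) = d*(-5 + d) (y(d) = (-5 + d)*d = d*(-5 + d))
-252*y(n) - 428 = -1764*(-5 + 7) - 428 = -1764*2 - 428 = -252*14 - 428 = -3528 - 428 = -3956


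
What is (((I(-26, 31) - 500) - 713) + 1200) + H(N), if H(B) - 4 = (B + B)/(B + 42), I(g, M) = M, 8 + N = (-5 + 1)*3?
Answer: 222/11 ≈ 20.182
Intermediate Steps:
N = -20 (N = -8 + (-5 + 1)*3 = -8 - 4*3 = -8 - 12 = -20)
H(B) = 4 + 2*B/(42 + B) (H(B) = 4 + (B + B)/(B + 42) = 4 + (2*B)/(42 + B) = 4 + 2*B/(42 + B))
(((I(-26, 31) - 500) - 713) + 1200) + H(N) = (((31 - 500) - 713) + 1200) + 6*(28 - 20)/(42 - 20) = ((-469 - 713) + 1200) + 6*8/22 = (-1182 + 1200) + 6*(1/22)*8 = 18 + 24/11 = 222/11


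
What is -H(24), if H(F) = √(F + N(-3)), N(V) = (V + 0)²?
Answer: -√33 ≈ -5.7446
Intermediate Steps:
N(V) = V²
H(F) = √(9 + F) (H(F) = √(F + (-3)²) = √(F + 9) = √(9 + F))
-H(24) = -√(9 + 24) = -√33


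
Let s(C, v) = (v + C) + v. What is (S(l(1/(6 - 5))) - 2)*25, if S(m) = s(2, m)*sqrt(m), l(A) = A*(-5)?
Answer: -50 - 200*I*sqrt(5) ≈ -50.0 - 447.21*I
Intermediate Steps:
l(A) = -5*A
s(C, v) = C + 2*v (s(C, v) = (C + v) + v = C + 2*v)
S(m) = sqrt(m)*(2 + 2*m) (S(m) = (2 + 2*m)*sqrt(m) = sqrt(m)*(2 + 2*m))
(S(l(1/(6 - 5))) - 2)*25 = (2*sqrt(-5/(6 - 5))*(1 - 5/(6 - 5)) - 2)*25 = (2*sqrt(-5/1)*(1 - 5/1) - 2)*25 = (2*sqrt(-5*1)*(1 - 5*1) - 2)*25 = (2*sqrt(-5)*(1 - 5) - 2)*25 = (2*(I*sqrt(5))*(-4) - 2)*25 = (-8*I*sqrt(5) - 2)*25 = (-2 - 8*I*sqrt(5))*25 = -50 - 200*I*sqrt(5)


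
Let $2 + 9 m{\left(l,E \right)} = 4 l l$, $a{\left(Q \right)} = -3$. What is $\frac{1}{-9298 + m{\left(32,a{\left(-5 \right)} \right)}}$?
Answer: $- \frac{9}{79588} \approx -0.00011308$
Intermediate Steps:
$m{\left(l,E \right)} = - \frac{2}{9} + \frac{4 l^{2}}{9}$ ($m{\left(l,E \right)} = - \frac{2}{9} + \frac{4 l l}{9} = - \frac{2}{9} + \frac{4 l^{2}}{9}$)
$\frac{1}{-9298 + m{\left(32,a{\left(-5 \right)} \right)}} = \frac{1}{-9298 - \left(\frac{2}{9} - \frac{4 \cdot 32^{2}}{9}\right)} = \frac{1}{-9298 + \left(- \frac{2}{9} + \frac{4}{9} \cdot 1024\right)} = \frac{1}{-9298 + \left(- \frac{2}{9} + \frac{4096}{9}\right)} = \frac{1}{-9298 + \frac{4094}{9}} = \frac{1}{- \frac{79588}{9}} = - \frac{9}{79588}$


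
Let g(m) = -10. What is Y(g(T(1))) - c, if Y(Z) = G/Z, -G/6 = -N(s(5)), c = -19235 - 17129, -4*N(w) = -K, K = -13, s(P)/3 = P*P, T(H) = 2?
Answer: 727319/20 ≈ 36366.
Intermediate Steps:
s(P) = 3*P² (s(P) = 3*(P*P) = 3*P²)
N(w) = -13/4 (N(w) = -(-1)*(-13)/4 = -¼*13 = -13/4)
c = -36364
G = -39/2 (G = -(-6)*(-13)/4 = -6*13/4 = -39/2 ≈ -19.500)
Y(Z) = -39/(2*Z)
Y(g(T(1))) - c = -39/2/(-10) - 1*(-36364) = -39/2*(-⅒) + 36364 = 39/20 + 36364 = 727319/20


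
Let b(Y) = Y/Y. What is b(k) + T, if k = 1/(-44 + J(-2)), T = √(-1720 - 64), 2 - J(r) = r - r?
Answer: 1 + 2*I*√446 ≈ 1.0 + 42.237*I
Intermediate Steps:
J(r) = 2 (J(r) = 2 - (r - r) = 2 - 1*0 = 2 + 0 = 2)
T = 2*I*√446 (T = √(-1784) = 2*I*√446 ≈ 42.237*I)
k = -1/42 (k = 1/(-44 + 2) = 1/(-42) = -1/42 ≈ -0.023810)
b(Y) = 1
b(k) + T = 1 + 2*I*√446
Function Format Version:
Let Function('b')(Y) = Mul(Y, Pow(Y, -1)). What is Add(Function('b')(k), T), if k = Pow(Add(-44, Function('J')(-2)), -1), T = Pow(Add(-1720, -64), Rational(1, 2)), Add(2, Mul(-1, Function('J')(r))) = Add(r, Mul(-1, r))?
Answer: Add(1, Mul(2, I, Pow(446, Rational(1, 2)))) ≈ Add(1.0000, Mul(42.237, I))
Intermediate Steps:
Function('J')(r) = 2 (Function('J')(r) = Add(2, Mul(-1, Add(r, Mul(-1, r)))) = Add(2, Mul(-1, 0)) = Add(2, 0) = 2)
T = Mul(2, I, Pow(446, Rational(1, 2))) (T = Pow(-1784, Rational(1, 2)) = Mul(2, I, Pow(446, Rational(1, 2))) ≈ Mul(42.237, I))
k = Rational(-1, 42) (k = Pow(Add(-44, 2), -1) = Pow(-42, -1) = Rational(-1, 42) ≈ -0.023810)
Function('b')(Y) = 1
Add(Function('b')(k), T) = Add(1, Mul(2, I, Pow(446, Rational(1, 2))))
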